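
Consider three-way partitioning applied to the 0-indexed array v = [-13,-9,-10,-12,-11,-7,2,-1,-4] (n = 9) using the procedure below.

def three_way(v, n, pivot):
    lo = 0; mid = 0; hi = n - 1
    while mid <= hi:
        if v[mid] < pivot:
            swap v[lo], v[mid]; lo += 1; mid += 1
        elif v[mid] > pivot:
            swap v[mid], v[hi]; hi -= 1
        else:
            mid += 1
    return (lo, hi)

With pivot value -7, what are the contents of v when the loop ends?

pivot = -7; lo=0, mid=0, hi=8
v[mid]=-13<-7: swap v[0],v[0]; lo=1,mid=1 → [-13,-9,-10,-12,-11,-7,2,-1,-4]
v[mid]=-9<-7: swap v[1],v[1]; lo=2,mid=2 → [-13,-9,-10,-12,-11,-7,2,-1,-4]
v[mid]=-10<-7: swap v[2],v[2]; lo=3,mid=3 → [-13,-9,-10,-12,-11,-7,2,-1,-4]
v[mid]=-12<-7: swap v[3],v[3]; lo=4,mid=4 → [-13,-9,-10,-12,-11,-7,2,-1,-4]
v[mid]=-11<-7: swap v[4],v[4]; lo=5,mid=5 → [-13,-9,-10,-12,-11,-7,2,-1,-4]
v[mid]=-7=-7: mid=6
v[mid]=2>-7: swap v[6],v[8]; hi=7 → [-13,-9,-10,-12,-11,-7,-4,-1,2]
v[mid]=-4>-7: swap v[6],v[7]; hi=6 → [-13,-9,-10,-12,-11,-7,-1,-4,2]
v[mid]=-1>-7: swap v[6],v[6]; hi=5 → [-13,-9,-10,-12,-11,-7,-1,-4,2]
end: lo=5, hi=5; v = [-13,-9,-10,-12,-11,-7,-1,-4,2]

[-13,-9,-10,-12,-11,-7,-1,-4,2]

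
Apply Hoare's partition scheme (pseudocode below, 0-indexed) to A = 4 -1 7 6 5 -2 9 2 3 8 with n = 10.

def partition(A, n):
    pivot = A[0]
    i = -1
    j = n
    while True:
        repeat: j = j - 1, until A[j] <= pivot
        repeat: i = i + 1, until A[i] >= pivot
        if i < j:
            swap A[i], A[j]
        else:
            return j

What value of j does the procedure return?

3

pivot = A[0] = 4; i = -1, j = 10
j→8 (A[8]=3≤4), i→0 (A[0]=4≥4); i<j, swap → 3 -1 7 6 5 -2 9 2 4 8
j→7 (A[7]=2≤4), i→2 (A[2]=7≥4); i<j, swap → 3 -1 2 6 5 -2 9 7 4 8
j→5 (A[5]=-2≤4), i→3 (A[3]=6≥4); i<j, swap → 3 -1 2 -2 5 6 9 7 4 8
j→3, i→4; i≥j, return j=3. A = 3 -1 2 -2 5 6 9 7 4 8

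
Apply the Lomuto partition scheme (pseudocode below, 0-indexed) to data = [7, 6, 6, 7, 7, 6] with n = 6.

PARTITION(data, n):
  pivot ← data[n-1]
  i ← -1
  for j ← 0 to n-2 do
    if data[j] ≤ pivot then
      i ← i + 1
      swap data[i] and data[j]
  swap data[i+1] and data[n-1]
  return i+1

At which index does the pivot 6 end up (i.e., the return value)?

pivot=6, i=-1
j=0: 7>6, skip
j=1: 6≤6, i=0, swap(0,1) ⇒ [6, 7, 6, 7, 7, 6]
j=2: 6≤6, i=1, swap(1,2) ⇒ [6, 6, 7, 7, 7, 6]
j=3: 7>6, skip
j=4: 7>6, skip
swap(2,5) ⇒ [6, 6, 6, 7, 7, 7]; return 2

2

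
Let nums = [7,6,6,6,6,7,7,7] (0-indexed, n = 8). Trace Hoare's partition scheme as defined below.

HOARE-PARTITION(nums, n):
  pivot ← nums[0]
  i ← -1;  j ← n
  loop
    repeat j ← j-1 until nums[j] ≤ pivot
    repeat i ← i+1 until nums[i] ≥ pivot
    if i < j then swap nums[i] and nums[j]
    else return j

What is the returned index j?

5

pivot = nums[0] = 7; i = -1, j = 8
j→7 (nums[7]=7≤7), i→0 (nums[0]=7≥7); i<j, swap → [7,6,6,6,6,7,7,7]
j→6 (nums[6]=7≤7), i→5 (nums[5]=7≥7); i<j, swap → [7,6,6,6,6,7,7,7]
j→5, i→6; i≥j, return j=5. nums = [7,6,6,6,6,7,7,7]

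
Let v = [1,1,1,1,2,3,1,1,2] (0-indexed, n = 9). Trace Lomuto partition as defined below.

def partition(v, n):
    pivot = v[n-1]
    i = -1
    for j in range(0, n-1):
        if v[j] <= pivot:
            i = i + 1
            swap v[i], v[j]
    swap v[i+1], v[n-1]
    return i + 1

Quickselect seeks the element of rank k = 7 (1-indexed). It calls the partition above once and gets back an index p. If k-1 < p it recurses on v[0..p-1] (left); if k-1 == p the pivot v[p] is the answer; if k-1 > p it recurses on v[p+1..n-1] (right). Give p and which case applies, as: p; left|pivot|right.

7; left

pivot = v[8] = 2; i = -1
j=0: v[0]=1 ≤ 2 → i=0, swap v[0],v[0] (no change) → [1,1,1,1,2,3,1,1,2]
j=1: v[1]=1 ≤ 2 → i=1, swap v[1],v[1] (no change) → [1,1,1,1,2,3,1,1,2]
j=2: v[2]=1 ≤ 2 → i=2, swap v[2],v[2] (no change) → [1,1,1,1,2,3,1,1,2]
j=3: v[3]=1 ≤ 2 → i=3, swap v[3],v[3] (no change) → [1,1,1,1,2,3,1,1,2]
j=4: v[4]=2 ≤ 2 → i=4, swap v[4],v[4] (no change) → [1,1,1,1,2,3,1,1,2]
j=5: v[5]=3 > 2 → no swap
j=6: v[6]=1 ≤ 2 → i=5, swap v[5],v[6] → [1,1,1,1,2,1,3,1,2]
j=7: v[7]=1 ≤ 2 → i=6, swap v[6],v[7] → [1,1,1,1,2,1,1,3,2]
final swap v[7],v[8] → [1,1,1,1,2,1,1,2,3]; return 7
p = 7; k-1 = 6 < 7 ⇒ left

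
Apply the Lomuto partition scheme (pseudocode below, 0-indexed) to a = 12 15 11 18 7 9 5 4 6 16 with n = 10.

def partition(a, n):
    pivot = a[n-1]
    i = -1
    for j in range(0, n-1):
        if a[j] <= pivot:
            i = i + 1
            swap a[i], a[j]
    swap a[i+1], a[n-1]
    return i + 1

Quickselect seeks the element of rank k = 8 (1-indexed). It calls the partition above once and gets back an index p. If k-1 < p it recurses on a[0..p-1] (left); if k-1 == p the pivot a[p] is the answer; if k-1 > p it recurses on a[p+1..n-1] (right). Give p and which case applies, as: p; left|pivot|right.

8; left

pivot=16, i=-1
j=0: 12≤16, i=0, swap(0,0) ⇒ 12 15 11 18 7 9 5 4 6 16
j=1: 15≤16, i=1, swap(1,1) ⇒ 12 15 11 18 7 9 5 4 6 16
j=2: 11≤16, i=2, swap(2,2) ⇒ 12 15 11 18 7 9 5 4 6 16
j=3: 18>16, skip
j=4: 7≤16, i=3, swap(3,4) ⇒ 12 15 11 7 18 9 5 4 6 16
j=5: 9≤16, i=4, swap(4,5) ⇒ 12 15 11 7 9 18 5 4 6 16
j=6: 5≤16, i=5, swap(5,6) ⇒ 12 15 11 7 9 5 18 4 6 16
j=7: 4≤16, i=6, swap(6,7) ⇒ 12 15 11 7 9 5 4 18 6 16
j=8: 6≤16, i=7, swap(7,8) ⇒ 12 15 11 7 9 5 4 6 18 16
swap(8,9) ⇒ 12 15 11 7 9 5 4 6 16 18; return 8
p = 8; k-1 = 7 < 8 ⇒ left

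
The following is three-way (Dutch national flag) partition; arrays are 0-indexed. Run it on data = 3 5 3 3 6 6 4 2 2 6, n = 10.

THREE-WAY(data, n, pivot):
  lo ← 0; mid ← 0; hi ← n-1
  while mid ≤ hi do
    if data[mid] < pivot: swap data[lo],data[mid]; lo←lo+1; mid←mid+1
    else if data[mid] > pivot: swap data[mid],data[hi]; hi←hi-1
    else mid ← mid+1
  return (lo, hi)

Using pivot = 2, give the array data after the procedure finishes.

2 2 3 6 6 4 3 5 6 3

lo=0 mid=0 hi=9
3>2: swap(0,9), hi=8 ⇒ 6 5 3 3 6 6 4 2 2 3
6>2: swap(0,8), hi=7 ⇒ 2 5 3 3 6 6 4 2 6 3
2=2: mid=1
5>2: swap(1,7), hi=6 ⇒ 2 2 3 3 6 6 4 5 6 3
2=2: mid=2
3>2: swap(2,6), hi=5 ⇒ 2 2 4 3 6 6 3 5 6 3
4>2: swap(2,5), hi=4 ⇒ 2 2 6 3 6 4 3 5 6 3
6>2: swap(2,4), hi=3 ⇒ 2 2 6 3 6 4 3 5 6 3
6>2: swap(2,3), hi=2 ⇒ 2 2 3 6 6 4 3 5 6 3
3>2: swap(2,2), hi=1 ⇒ 2 2 3 6 6 4 3 5 6 3
done. lo=0 hi=1; data=2 2 3 6 6 4 3 5 6 3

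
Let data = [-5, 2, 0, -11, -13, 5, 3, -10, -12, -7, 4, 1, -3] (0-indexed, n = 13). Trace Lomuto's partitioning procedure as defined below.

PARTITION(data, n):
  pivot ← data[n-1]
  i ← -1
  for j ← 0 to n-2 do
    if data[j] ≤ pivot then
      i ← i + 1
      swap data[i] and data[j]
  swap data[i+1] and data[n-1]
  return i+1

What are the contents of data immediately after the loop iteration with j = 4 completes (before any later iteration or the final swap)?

pivot = data[12] = -3; i = -1
j=0: data[0]=-5 ≤ -3 → i=0, swap data[0],data[0] (no change) → [-5, 2, 0, -11, -13, 5, 3, -10, -12, -7, 4, 1, -3]
j=1: data[1]=2 > -3 → no swap
j=2: data[2]=0 > -3 → no swap
j=3: data[3]=-11 ≤ -3 → i=1, swap data[1],data[3] → [-5, -11, 0, 2, -13, 5, 3, -10, -12, -7, 4, 1, -3]
j=4: data[4]=-13 ≤ -3 → i=2, swap data[2],data[4] → [-5, -11, -13, 2, 0, 5, 3, -10, -12, -7, 4, 1, -3]
(after j=4) data = [-5, -11, -13, 2, 0, 5, 3, -10, -12, -7, 4, 1, -3]

[-5, -11, -13, 2, 0, 5, 3, -10, -12, -7, 4, 1, -3]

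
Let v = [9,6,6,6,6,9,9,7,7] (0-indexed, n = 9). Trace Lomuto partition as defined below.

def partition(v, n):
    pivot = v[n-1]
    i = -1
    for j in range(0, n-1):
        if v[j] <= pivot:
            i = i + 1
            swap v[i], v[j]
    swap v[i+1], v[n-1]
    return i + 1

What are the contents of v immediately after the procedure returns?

pivot=7, i=-1
j=0: 9>7, skip
j=1: 6≤7, i=0, swap(0,1) ⇒ [6,9,6,6,6,9,9,7,7]
j=2: 6≤7, i=1, swap(1,2) ⇒ [6,6,9,6,6,9,9,7,7]
j=3: 6≤7, i=2, swap(2,3) ⇒ [6,6,6,9,6,9,9,7,7]
j=4: 6≤7, i=3, swap(3,4) ⇒ [6,6,6,6,9,9,9,7,7]
j=5: 9>7, skip
j=6: 9>7, skip
j=7: 7≤7, i=4, swap(4,7) ⇒ [6,6,6,6,7,9,9,9,7]
swap(5,8) ⇒ [6,6,6,6,7,7,9,9,9]; return 5

[6,6,6,6,7,7,9,9,9]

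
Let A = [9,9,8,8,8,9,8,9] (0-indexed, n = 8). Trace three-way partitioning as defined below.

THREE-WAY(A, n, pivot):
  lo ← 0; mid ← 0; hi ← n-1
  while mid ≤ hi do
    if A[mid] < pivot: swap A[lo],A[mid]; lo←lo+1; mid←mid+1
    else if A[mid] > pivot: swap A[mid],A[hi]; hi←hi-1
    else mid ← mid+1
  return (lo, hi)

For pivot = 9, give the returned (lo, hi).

(4, 7)

pivot = 9; lo=0, mid=0, hi=7
A[mid]=9=9: mid=1
A[mid]=9=9: mid=2
A[mid]=8<9: swap A[0],A[2]; lo=1,mid=3 → [8,9,9,8,8,9,8,9]
A[mid]=8<9: swap A[1],A[3]; lo=2,mid=4 → [8,8,9,9,8,9,8,9]
A[mid]=8<9: swap A[2],A[4]; lo=3,mid=5 → [8,8,8,9,9,9,8,9]
A[mid]=9=9: mid=6
A[mid]=8<9: swap A[3],A[6]; lo=4,mid=7 → [8,8,8,8,9,9,9,9]
A[mid]=9=9: mid=8
end: lo=4, hi=7; A = [8,8,8,8,9,9,9,9]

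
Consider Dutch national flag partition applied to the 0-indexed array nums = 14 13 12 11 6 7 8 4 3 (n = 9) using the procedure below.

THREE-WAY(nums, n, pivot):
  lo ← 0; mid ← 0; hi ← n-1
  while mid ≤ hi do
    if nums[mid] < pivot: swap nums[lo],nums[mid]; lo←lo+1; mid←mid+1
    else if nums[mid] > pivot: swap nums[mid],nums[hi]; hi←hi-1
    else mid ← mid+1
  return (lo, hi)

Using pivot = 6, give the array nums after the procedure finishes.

3 4 6 11 7 8 12 13 14

pivot = 6; lo=0, mid=0, hi=8
nums[mid]=14>6: swap nums[0],nums[8]; hi=7 → 3 13 12 11 6 7 8 4 14
nums[mid]=3<6: swap nums[0],nums[0]; lo=1,mid=1 → 3 13 12 11 6 7 8 4 14
nums[mid]=13>6: swap nums[1],nums[7]; hi=6 → 3 4 12 11 6 7 8 13 14
nums[mid]=4<6: swap nums[1],nums[1]; lo=2,mid=2 → 3 4 12 11 6 7 8 13 14
nums[mid]=12>6: swap nums[2],nums[6]; hi=5 → 3 4 8 11 6 7 12 13 14
nums[mid]=8>6: swap nums[2],nums[5]; hi=4 → 3 4 7 11 6 8 12 13 14
nums[mid]=7>6: swap nums[2],nums[4]; hi=3 → 3 4 6 11 7 8 12 13 14
nums[mid]=6=6: mid=3
nums[mid]=11>6: swap nums[3],nums[3]; hi=2 → 3 4 6 11 7 8 12 13 14
end: lo=2, hi=2; nums = 3 4 6 11 7 8 12 13 14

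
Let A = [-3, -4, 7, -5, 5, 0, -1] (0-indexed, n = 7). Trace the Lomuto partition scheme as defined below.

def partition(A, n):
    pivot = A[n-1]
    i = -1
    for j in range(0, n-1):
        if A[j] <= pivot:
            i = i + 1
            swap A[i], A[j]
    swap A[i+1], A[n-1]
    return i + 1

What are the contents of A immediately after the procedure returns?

pivot = A[6] = -1; i = -1
j=0: A[0]=-3 ≤ -1 → i=0, swap A[0],A[0] (no change) → [-3, -4, 7, -5, 5, 0, -1]
j=1: A[1]=-4 ≤ -1 → i=1, swap A[1],A[1] (no change) → [-3, -4, 7, -5, 5, 0, -1]
j=2: A[2]=7 > -1 → no swap
j=3: A[3]=-5 ≤ -1 → i=2, swap A[2],A[3] → [-3, -4, -5, 7, 5, 0, -1]
j=4: A[4]=5 > -1 → no swap
j=5: A[5]=0 > -1 → no swap
final swap A[3],A[6] → [-3, -4, -5, -1, 5, 0, 7]; return 3

[-3, -4, -5, -1, 5, 0, 7]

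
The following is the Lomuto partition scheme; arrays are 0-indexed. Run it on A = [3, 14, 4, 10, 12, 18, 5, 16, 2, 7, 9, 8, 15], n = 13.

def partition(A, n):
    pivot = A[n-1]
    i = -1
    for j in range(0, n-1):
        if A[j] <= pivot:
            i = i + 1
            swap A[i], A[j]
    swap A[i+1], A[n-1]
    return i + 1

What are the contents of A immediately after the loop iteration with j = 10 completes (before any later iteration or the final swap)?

pivot = A[12] = 15; i = -1
j=0: A[0]=3 ≤ 15 → i=0, swap A[0],A[0] (no change) → [3, 14, 4, 10, 12, 18, 5, 16, 2, 7, 9, 8, 15]
j=1: A[1]=14 ≤ 15 → i=1, swap A[1],A[1] (no change) → [3, 14, 4, 10, 12, 18, 5, 16, 2, 7, 9, 8, 15]
j=2: A[2]=4 ≤ 15 → i=2, swap A[2],A[2] (no change) → [3, 14, 4, 10, 12, 18, 5, 16, 2, 7, 9, 8, 15]
j=3: A[3]=10 ≤ 15 → i=3, swap A[3],A[3] (no change) → [3, 14, 4, 10, 12, 18, 5, 16, 2, 7, 9, 8, 15]
j=4: A[4]=12 ≤ 15 → i=4, swap A[4],A[4] (no change) → [3, 14, 4, 10, 12, 18, 5, 16, 2, 7, 9, 8, 15]
j=5: A[5]=18 > 15 → no swap
j=6: A[6]=5 ≤ 15 → i=5, swap A[5],A[6] → [3, 14, 4, 10, 12, 5, 18, 16, 2, 7, 9, 8, 15]
j=7: A[7]=16 > 15 → no swap
j=8: A[8]=2 ≤ 15 → i=6, swap A[6],A[8] → [3, 14, 4, 10, 12, 5, 2, 16, 18, 7, 9, 8, 15]
j=9: A[9]=7 ≤ 15 → i=7, swap A[7],A[9] → [3, 14, 4, 10, 12, 5, 2, 7, 18, 16, 9, 8, 15]
j=10: A[10]=9 ≤ 15 → i=8, swap A[8],A[10] → [3, 14, 4, 10, 12, 5, 2, 7, 9, 16, 18, 8, 15]
(after j=10) A = [3, 14, 4, 10, 12, 5, 2, 7, 9, 16, 18, 8, 15]

[3, 14, 4, 10, 12, 5, 2, 7, 9, 16, 18, 8, 15]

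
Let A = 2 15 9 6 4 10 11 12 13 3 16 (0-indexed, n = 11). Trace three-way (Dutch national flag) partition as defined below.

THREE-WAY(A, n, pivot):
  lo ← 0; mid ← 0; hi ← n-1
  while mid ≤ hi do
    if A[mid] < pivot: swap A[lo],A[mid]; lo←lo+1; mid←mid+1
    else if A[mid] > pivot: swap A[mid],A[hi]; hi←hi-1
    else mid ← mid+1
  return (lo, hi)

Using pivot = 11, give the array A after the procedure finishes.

lo=0 mid=0 hi=10
2<11: swap(0,0), lo=1 mid=1 ⇒ 2 15 9 6 4 10 11 12 13 3 16
15>11: swap(1,10), hi=9 ⇒ 2 16 9 6 4 10 11 12 13 3 15
16>11: swap(1,9), hi=8 ⇒ 2 3 9 6 4 10 11 12 13 16 15
3<11: swap(1,1), lo=2 mid=2 ⇒ 2 3 9 6 4 10 11 12 13 16 15
9<11: swap(2,2), lo=3 mid=3 ⇒ 2 3 9 6 4 10 11 12 13 16 15
6<11: swap(3,3), lo=4 mid=4 ⇒ 2 3 9 6 4 10 11 12 13 16 15
4<11: swap(4,4), lo=5 mid=5 ⇒ 2 3 9 6 4 10 11 12 13 16 15
10<11: swap(5,5), lo=6 mid=6 ⇒ 2 3 9 6 4 10 11 12 13 16 15
11=11: mid=7
12>11: swap(7,8), hi=7 ⇒ 2 3 9 6 4 10 11 13 12 16 15
13>11: swap(7,7), hi=6 ⇒ 2 3 9 6 4 10 11 13 12 16 15
done. lo=6 hi=6; A=2 3 9 6 4 10 11 13 12 16 15

2 3 9 6 4 10 11 13 12 16 15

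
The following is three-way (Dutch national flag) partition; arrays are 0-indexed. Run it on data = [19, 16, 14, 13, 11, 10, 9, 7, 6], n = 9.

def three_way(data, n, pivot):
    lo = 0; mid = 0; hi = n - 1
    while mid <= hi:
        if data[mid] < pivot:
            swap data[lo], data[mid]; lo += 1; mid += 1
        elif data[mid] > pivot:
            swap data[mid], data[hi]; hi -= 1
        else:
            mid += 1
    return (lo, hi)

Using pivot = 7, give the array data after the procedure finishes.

[6, 7, 13, 11, 10, 9, 14, 16, 19]

lo=0 mid=0 hi=8
19>7: swap(0,8), hi=7 ⇒ [6, 16, 14, 13, 11, 10, 9, 7, 19]
6<7: swap(0,0), lo=1 mid=1 ⇒ [6, 16, 14, 13, 11, 10, 9, 7, 19]
16>7: swap(1,7), hi=6 ⇒ [6, 7, 14, 13, 11, 10, 9, 16, 19]
7=7: mid=2
14>7: swap(2,6), hi=5 ⇒ [6, 7, 9, 13, 11, 10, 14, 16, 19]
9>7: swap(2,5), hi=4 ⇒ [6, 7, 10, 13, 11, 9, 14, 16, 19]
10>7: swap(2,4), hi=3 ⇒ [6, 7, 11, 13, 10, 9, 14, 16, 19]
11>7: swap(2,3), hi=2 ⇒ [6, 7, 13, 11, 10, 9, 14, 16, 19]
13>7: swap(2,2), hi=1 ⇒ [6, 7, 13, 11, 10, 9, 14, 16, 19]
done. lo=1 hi=1; data=[6, 7, 13, 11, 10, 9, 14, 16, 19]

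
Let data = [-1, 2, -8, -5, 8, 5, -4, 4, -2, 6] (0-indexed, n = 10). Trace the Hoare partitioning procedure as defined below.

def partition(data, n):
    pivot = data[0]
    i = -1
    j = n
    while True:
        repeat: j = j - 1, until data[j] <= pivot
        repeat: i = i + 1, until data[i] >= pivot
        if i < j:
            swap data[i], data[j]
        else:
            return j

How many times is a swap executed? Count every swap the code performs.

pivot = data[0] = -1; i = -1, j = 10
j→8 (data[8]=-2≤-1), i→0 (data[0]=-1≥-1); i<j, swap → [-2, 2, -8, -5, 8, 5, -4, 4, -1, 6]
j→6 (data[6]=-4≤-1), i→1 (data[1]=2≥-1); i<j, swap → [-2, -4, -8, -5, 8, 5, 2, 4, -1, 6]
j→3, i→4; i≥j, return j=3. data = [-2, -4, -8, -5, 8, 5, 2, 4, -1, 6]

2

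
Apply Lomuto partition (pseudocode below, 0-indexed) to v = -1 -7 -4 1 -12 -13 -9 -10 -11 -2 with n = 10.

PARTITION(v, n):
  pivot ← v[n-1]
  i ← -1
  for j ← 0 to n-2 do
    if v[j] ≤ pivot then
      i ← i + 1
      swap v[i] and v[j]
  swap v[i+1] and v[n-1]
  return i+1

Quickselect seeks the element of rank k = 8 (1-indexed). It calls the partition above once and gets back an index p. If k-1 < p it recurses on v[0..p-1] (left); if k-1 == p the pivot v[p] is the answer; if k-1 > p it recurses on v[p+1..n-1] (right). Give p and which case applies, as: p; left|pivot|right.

pivot = v[9] = -2; i = -1
j=0: v[0]=-1 > -2 → no swap
j=1: v[1]=-7 ≤ -2 → i=0, swap v[0],v[1] → -7 -1 -4 1 -12 -13 -9 -10 -11 -2
j=2: v[2]=-4 ≤ -2 → i=1, swap v[1],v[2] → -7 -4 -1 1 -12 -13 -9 -10 -11 -2
j=3: v[3]=1 > -2 → no swap
j=4: v[4]=-12 ≤ -2 → i=2, swap v[2],v[4] → -7 -4 -12 1 -1 -13 -9 -10 -11 -2
j=5: v[5]=-13 ≤ -2 → i=3, swap v[3],v[5] → -7 -4 -12 -13 -1 1 -9 -10 -11 -2
j=6: v[6]=-9 ≤ -2 → i=4, swap v[4],v[6] → -7 -4 -12 -13 -9 1 -1 -10 -11 -2
j=7: v[7]=-10 ≤ -2 → i=5, swap v[5],v[7] → -7 -4 -12 -13 -9 -10 -1 1 -11 -2
j=8: v[8]=-11 ≤ -2 → i=6, swap v[6],v[8] → -7 -4 -12 -13 -9 -10 -11 1 -1 -2
final swap v[7],v[9] → -7 -4 -12 -13 -9 -10 -11 -2 -1 1; return 7
p = 7; k-1 = 7 == 7 ⇒ pivot

7; pivot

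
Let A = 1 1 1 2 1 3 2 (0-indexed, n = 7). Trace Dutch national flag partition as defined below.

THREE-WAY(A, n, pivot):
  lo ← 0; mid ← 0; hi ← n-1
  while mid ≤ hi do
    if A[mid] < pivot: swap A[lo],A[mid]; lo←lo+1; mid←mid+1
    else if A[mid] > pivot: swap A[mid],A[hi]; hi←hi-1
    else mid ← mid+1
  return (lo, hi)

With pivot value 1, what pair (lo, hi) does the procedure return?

(0, 3)

pivot = 1; lo=0, mid=0, hi=6
A[mid]=1=1: mid=1
A[mid]=1=1: mid=2
A[mid]=1=1: mid=3
A[mid]=2>1: swap A[3],A[6]; hi=5 → 1 1 1 2 1 3 2
A[mid]=2>1: swap A[3],A[5]; hi=4 → 1 1 1 3 1 2 2
A[mid]=3>1: swap A[3],A[4]; hi=3 → 1 1 1 1 3 2 2
A[mid]=1=1: mid=4
end: lo=0, hi=3; A = 1 1 1 1 3 2 2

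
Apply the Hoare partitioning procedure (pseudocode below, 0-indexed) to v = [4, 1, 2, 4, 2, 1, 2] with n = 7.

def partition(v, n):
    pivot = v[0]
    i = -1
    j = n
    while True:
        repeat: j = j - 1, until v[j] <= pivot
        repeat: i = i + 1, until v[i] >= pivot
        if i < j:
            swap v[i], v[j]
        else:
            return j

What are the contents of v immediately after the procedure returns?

pivot=4
j stops at 6 (2), i stops at 0 (4); swap ⇒ [2, 1, 2, 4, 2, 1, 4]
j stops at 5 (1), i stops at 3 (4); swap ⇒ [2, 1, 2, 1, 2, 4, 4]
j stops at 4, i stops at 5; i≥j ⇒ return 4. v=[2, 1, 2, 1, 2, 4, 4]

[2, 1, 2, 1, 2, 4, 4]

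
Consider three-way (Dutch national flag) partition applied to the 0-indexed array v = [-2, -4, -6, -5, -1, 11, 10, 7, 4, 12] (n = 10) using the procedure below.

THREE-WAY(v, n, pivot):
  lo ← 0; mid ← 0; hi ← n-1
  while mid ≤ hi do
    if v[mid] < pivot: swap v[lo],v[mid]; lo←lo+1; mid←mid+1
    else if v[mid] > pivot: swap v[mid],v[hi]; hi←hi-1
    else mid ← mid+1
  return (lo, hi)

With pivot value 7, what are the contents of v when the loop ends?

[-2, -4, -6, -5, -1, 4, 7, 10, 12, 11]

lo=0 mid=0 hi=9
-2<7: swap(0,0), lo=1 mid=1 ⇒ [-2, -4, -6, -5, -1, 11, 10, 7, 4, 12]
-4<7: swap(1,1), lo=2 mid=2 ⇒ [-2, -4, -6, -5, -1, 11, 10, 7, 4, 12]
-6<7: swap(2,2), lo=3 mid=3 ⇒ [-2, -4, -6, -5, -1, 11, 10, 7, 4, 12]
-5<7: swap(3,3), lo=4 mid=4 ⇒ [-2, -4, -6, -5, -1, 11, 10, 7, 4, 12]
-1<7: swap(4,4), lo=5 mid=5 ⇒ [-2, -4, -6, -5, -1, 11, 10, 7, 4, 12]
11>7: swap(5,9), hi=8 ⇒ [-2, -4, -6, -5, -1, 12, 10, 7, 4, 11]
12>7: swap(5,8), hi=7 ⇒ [-2, -4, -6, -5, -1, 4, 10, 7, 12, 11]
4<7: swap(5,5), lo=6 mid=6 ⇒ [-2, -4, -6, -5, -1, 4, 10, 7, 12, 11]
10>7: swap(6,7), hi=6 ⇒ [-2, -4, -6, -5, -1, 4, 7, 10, 12, 11]
7=7: mid=7
done. lo=6 hi=6; v=[-2, -4, -6, -5, -1, 4, 7, 10, 12, 11]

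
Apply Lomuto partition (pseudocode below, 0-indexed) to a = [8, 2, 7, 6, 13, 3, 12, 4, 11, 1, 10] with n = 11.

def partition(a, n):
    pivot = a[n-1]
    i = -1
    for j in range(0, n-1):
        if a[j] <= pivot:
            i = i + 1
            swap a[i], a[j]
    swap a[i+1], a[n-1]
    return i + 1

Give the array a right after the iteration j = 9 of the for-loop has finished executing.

[8, 2, 7, 6, 3, 4, 1, 13, 11, 12, 10]

pivot=10, i=-1
j=0: 8≤10, i=0, swap(0,0) ⇒ [8, 2, 7, 6, 13, 3, 12, 4, 11, 1, 10]
j=1: 2≤10, i=1, swap(1,1) ⇒ [8, 2, 7, 6, 13, 3, 12, 4, 11, 1, 10]
j=2: 7≤10, i=2, swap(2,2) ⇒ [8, 2, 7, 6, 13, 3, 12, 4, 11, 1, 10]
j=3: 6≤10, i=3, swap(3,3) ⇒ [8, 2, 7, 6, 13, 3, 12, 4, 11, 1, 10]
j=4: 13>10, skip
j=5: 3≤10, i=4, swap(4,5) ⇒ [8, 2, 7, 6, 3, 13, 12, 4, 11, 1, 10]
j=6: 12>10, skip
j=7: 4≤10, i=5, swap(5,7) ⇒ [8, 2, 7, 6, 3, 4, 12, 13, 11, 1, 10]
j=8: 11>10, skip
j=9: 1≤10, i=6, swap(6,9) ⇒ [8, 2, 7, 6, 3, 4, 1, 13, 11, 12, 10]
(after j=9) a = [8, 2, 7, 6, 3, 4, 1, 13, 11, 12, 10]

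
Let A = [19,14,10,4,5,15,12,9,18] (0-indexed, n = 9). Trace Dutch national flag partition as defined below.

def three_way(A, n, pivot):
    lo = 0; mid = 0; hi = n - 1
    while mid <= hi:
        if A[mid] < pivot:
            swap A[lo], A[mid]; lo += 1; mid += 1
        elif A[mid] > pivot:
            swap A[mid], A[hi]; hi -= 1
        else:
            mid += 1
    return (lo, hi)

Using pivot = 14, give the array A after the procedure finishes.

[9,10,4,5,12,14,15,18,19]

lo=0 mid=0 hi=8
19>14: swap(0,8), hi=7 ⇒ [18,14,10,4,5,15,12,9,19]
18>14: swap(0,7), hi=6 ⇒ [9,14,10,4,5,15,12,18,19]
9<14: swap(0,0), lo=1 mid=1 ⇒ [9,14,10,4,5,15,12,18,19]
14=14: mid=2
10<14: swap(1,2), lo=2 mid=3 ⇒ [9,10,14,4,5,15,12,18,19]
4<14: swap(2,3), lo=3 mid=4 ⇒ [9,10,4,14,5,15,12,18,19]
5<14: swap(3,4), lo=4 mid=5 ⇒ [9,10,4,5,14,15,12,18,19]
15>14: swap(5,6), hi=5 ⇒ [9,10,4,5,14,12,15,18,19]
12<14: swap(4,5), lo=5 mid=6 ⇒ [9,10,4,5,12,14,15,18,19]
done. lo=5 hi=5; A=[9,10,4,5,12,14,15,18,19]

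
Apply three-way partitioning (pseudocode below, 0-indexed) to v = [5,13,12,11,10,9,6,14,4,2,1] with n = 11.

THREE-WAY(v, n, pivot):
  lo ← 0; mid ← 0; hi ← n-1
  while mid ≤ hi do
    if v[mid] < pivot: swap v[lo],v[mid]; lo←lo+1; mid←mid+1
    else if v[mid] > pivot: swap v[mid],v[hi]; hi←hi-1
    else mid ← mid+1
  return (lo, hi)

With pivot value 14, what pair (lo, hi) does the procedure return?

(10, 10)

pivot = 14; lo=0, mid=0, hi=10
v[mid]=5<14: swap v[0],v[0]; lo=1,mid=1 → [5,13,12,11,10,9,6,14,4,2,1]
v[mid]=13<14: swap v[1],v[1]; lo=2,mid=2 → [5,13,12,11,10,9,6,14,4,2,1]
v[mid]=12<14: swap v[2],v[2]; lo=3,mid=3 → [5,13,12,11,10,9,6,14,4,2,1]
v[mid]=11<14: swap v[3],v[3]; lo=4,mid=4 → [5,13,12,11,10,9,6,14,4,2,1]
v[mid]=10<14: swap v[4],v[4]; lo=5,mid=5 → [5,13,12,11,10,9,6,14,4,2,1]
v[mid]=9<14: swap v[5],v[5]; lo=6,mid=6 → [5,13,12,11,10,9,6,14,4,2,1]
v[mid]=6<14: swap v[6],v[6]; lo=7,mid=7 → [5,13,12,11,10,9,6,14,4,2,1]
v[mid]=14=14: mid=8
v[mid]=4<14: swap v[7],v[8]; lo=8,mid=9 → [5,13,12,11,10,9,6,4,14,2,1]
v[mid]=2<14: swap v[8],v[9]; lo=9,mid=10 → [5,13,12,11,10,9,6,4,2,14,1]
v[mid]=1<14: swap v[9],v[10]; lo=10,mid=11 → [5,13,12,11,10,9,6,4,2,1,14]
end: lo=10, hi=10; v = [5,13,12,11,10,9,6,4,2,1,14]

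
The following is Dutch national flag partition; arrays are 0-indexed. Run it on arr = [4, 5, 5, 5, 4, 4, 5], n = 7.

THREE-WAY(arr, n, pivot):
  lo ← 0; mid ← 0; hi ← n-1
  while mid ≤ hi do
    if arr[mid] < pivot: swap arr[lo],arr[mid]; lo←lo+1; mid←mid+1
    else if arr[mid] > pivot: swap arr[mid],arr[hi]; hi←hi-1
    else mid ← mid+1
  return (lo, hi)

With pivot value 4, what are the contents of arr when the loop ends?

lo=0 mid=0 hi=6
4=4: mid=1
5>4: swap(1,6), hi=5 ⇒ [4, 5, 5, 5, 4, 4, 5]
5>4: swap(1,5), hi=4 ⇒ [4, 4, 5, 5, 4, 5, 5]
4=4: mid=2
5>4: swap(2,4), hi=3 ⇒ [4, 4, 4, 5, 5, 5, 5]
4=4: mid=3
5>4: swap(3,3), hi=2 ⇒ [4, 4, 4, 5, 5, 5, 5]
done. lo=0 hi=2; arr=[4, 4, 4, 5, 5, 5, 5]

[4, 4, 4, 5, 5, 5, 5]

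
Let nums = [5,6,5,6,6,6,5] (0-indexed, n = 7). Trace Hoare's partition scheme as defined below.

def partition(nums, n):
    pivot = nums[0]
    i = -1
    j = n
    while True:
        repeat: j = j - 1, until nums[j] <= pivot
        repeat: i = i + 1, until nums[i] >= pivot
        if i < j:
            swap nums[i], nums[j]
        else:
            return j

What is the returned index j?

pivot=5
j stops at 6 (5), i stops at 0 (5); swap ⇒ [5,6,5,6,6,6,5]
j stops at 2 (5), i stops at 1 (6); swap ⇒ [5,5,6,6,6,6,5]
j stops at 1, i stops at 2; i≥j ⇒ return 1. nums=[5,5,6,6,6,6,5]

1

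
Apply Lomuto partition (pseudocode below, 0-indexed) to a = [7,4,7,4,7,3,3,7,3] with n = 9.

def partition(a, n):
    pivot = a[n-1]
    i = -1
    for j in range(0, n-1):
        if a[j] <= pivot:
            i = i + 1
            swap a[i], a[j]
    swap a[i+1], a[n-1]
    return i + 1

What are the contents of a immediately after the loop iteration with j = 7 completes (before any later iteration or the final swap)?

[3,3,7,4,7,7,4,7,3]

pivot=3, i=-1
j=0: 7>3, skip
j=1: 4>3, skip
j=2: 7>3, skip
j=3: 4>3, skip
j=4: 7>3, skip
j=5: 3≤3, i=0, swap(0,5) ⇒ [3,4,7,4,7,7,3,7,3]
j=6: 3≤3, i=1, swap(1,6) ⇒ [3,3,7,4,7,7,4,7,3]
j=7: 7>3, skip
(after j=7) a = [3,3,7,4,7,7,4,7,3]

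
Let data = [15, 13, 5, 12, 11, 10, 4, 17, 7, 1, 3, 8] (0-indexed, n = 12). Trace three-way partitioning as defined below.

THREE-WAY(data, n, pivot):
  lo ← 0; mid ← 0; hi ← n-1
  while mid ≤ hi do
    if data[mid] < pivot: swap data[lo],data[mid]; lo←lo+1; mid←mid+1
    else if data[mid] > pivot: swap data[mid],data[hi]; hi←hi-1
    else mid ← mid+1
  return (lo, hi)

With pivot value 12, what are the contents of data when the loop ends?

pivot = 12; lo=0, mid=0, hi=11
data[mid]=15>12: swap data[0],data[11]; hi=10 → [8, 13, 5, 12, 11, 10, 4, 17, 7, 1, 3, 15]
data[mid]=8<12: swap data[0],data[0]; lo=1,mid=1 → [8, 13, 5, 12, 11, 10, 4, 17, 7, 1, 3, 15]
data[mid]=13>12: swap data[1],data[10]; hi=9 → [8, 3, 5, 12, 11, 10, 4, 17, 7, 1, 13, 15]
data[mid]=3<12: swap data[1],data[1]; lo=2,mid=2 → [8, 3, 5, 12, 11, 10, 4, 17, 7, 1, 13, 15]
data[mid]=5<12: swap data[2],data[2]; lo=3,mid=3 → [8, 3, 5, 12, 11, 10, 4, 17, 7, 1, 13, 15]
data[mid]=12=12: mid=4
data[mid]=11<12: swap data[3],data[4]; lo=4,mid=5 → [8, 3, 5, 11, 12, 10, 4, 17, 7, 1, 13, 15]
data[mid]=10<12: swap data[4],data[5]; lo=5,mid=6 → [8, 3, 5, 11, 10, 12, 4, 17, 7, 1, 13, 15]
data[mid]=4<12: swap data[5],data[6]; lo=6,mid=7 → [8, 3, 5, 11, 10, 4, 12, 17, 7, 1, 13, 15]
data[mid]=17>12: swap data[7],data[9]; hi=8 → [8, 3, 5, 11, 10, 4, 12, 1, 7, 17, 13, 15]
data[mid]=1<12: swap data[6],data[7]; lo=7,mid=8 → [8, 3, 5, 11, 10, 4, 1, 12, 7, 17, 13, 15]
data[mid]=7<12: swap data[7],data[8]; lo=8,mid=9 → [8, 3, 5, 11, 10, 4, 1, 7, 12, 17, 13, 15]
end: lo=8, hi=8; data = [8, 3, 5, 11, 10, 4, 1, 7, 12, 17, 13, 15]

[8, 3, 5, 11, 10, 4, 1, 7, 12, 17, 13, 15]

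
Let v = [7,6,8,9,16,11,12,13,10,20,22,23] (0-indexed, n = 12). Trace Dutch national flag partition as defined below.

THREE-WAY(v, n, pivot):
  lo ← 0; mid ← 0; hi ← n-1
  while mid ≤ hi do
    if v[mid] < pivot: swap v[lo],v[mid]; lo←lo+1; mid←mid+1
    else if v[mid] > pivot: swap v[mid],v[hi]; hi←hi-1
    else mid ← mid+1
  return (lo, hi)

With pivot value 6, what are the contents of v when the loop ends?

[6,8,9,16,11,12,13,10,20,22,23,7]

lo=0 mid=0 hi=11
7>6: swap(0,11), hi=10 ⇒ [23,6,8,9,16,11,12,13,10,20,22,7]
23>6: swap(0,10), hi=9 ⇒ [22,6,8,9,16,11,12,13,10,20,23,7]
22>6: swap(0,9), hi=8 ⇒ [20,6,8,9,16,11,12,13,10,22,23,7]
20>6: swap(0,8), hi=7 ⇒ [10,6,8,9,16,11,12,13,20,22,23,7]
10>6: swap(0,7), hi=6 ⇒ [13,6,8,9,16,11,12,10,20,22,23,7]
13>6: swap(0,6), hi=5 ⇒ [12,6,8,9,16,11,13,10,20,22,23,7]
12>6: swap(0,5), hi=4 ⇒ [11,6,8,9,16,12,13,10,20,22,23,7]
11>6: swap(0,4), hi=3 ⇒ [16,6,8,9,11,12,13,10,20,22,23,7]
16>6: swap(0,3), hi=2 ⇒ [9,6,8,16,11,12,13,10,20,22,23,7]
9>6: swap(0,2), hi=1 ⇒ [8,6,9,16,11,12,13,10,20,22,23,7]
8>6: swap(0,1), hi=0 ⇒ [6,8,9,16,11,12,13,10,20,22,23,7]
6=6: mid=1
done. lo=0 hi=0; v=[6,8,9,16,11,12,13,10,20,22,23,7]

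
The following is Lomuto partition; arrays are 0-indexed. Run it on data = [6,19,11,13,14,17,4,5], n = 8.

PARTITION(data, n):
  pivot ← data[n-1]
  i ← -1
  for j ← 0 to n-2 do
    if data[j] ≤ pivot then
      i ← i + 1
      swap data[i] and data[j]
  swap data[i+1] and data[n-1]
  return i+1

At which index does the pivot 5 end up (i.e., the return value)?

pivot=5, i=-1
j=0: 6>5, skip
j=1: 19>5, skip
j=2: 11>5, skip
j=3: 13>5, skip
j=4: 14>5, skip
j=5: 17>5, skip
j=6: 4≤5, i=0, swap(0,6) ⇒ [4,19,11,13,14,17,6,5]
swap(1,7) ⇒ [4,5,11,13,14,17,6,19]; return 1

1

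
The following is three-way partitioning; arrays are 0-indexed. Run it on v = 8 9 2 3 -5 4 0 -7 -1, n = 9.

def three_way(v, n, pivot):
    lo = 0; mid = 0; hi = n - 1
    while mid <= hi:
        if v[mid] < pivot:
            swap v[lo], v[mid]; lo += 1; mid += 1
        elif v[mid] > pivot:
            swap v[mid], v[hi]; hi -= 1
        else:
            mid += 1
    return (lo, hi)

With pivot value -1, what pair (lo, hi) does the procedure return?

(2, 2)

pivot = -1; lo=0, mid=0, hi=8
v[mid]=8>-1: swap v[0],v[8]; hi=7 → -1 9 2 3 -5 4 0 -7 8
v[mid]=-1=-1: mid=1
v[mid]=9>-1: swap v[1],v[7]; hi=6 → -1 -7 2 3 -5 4 0 9 8
v[mid]=-7<-1: swap v[0],v[1]; lo=1,mid=2 → -7 -1 2 3 -5 4 0 9 8
v[mid]=2>-1: swap v[2],v[6]; hi=5 → -7 -1 0 3 -5 4 2 9 8
v[mid]=0>-1: swap v[2],v[5]; hi=4 → -7 -1 4 3 -5 0 2 9 8
v[mid]=4>-1: swap v[2],v[4]; hi=3 → -7 -1 -5 3 4 0 2 9 8
v[mid]=-5<-1: swap v[1],v[2]; lo=2,mid=3 → -7 -5 -1 3 4 0 2 9 8
v[mid]=3>-1: swap v[3],v[3]; hi=2 → -7 -5 -1 3 4 0 2 9 8
end: lo=2, hi=2; v = -7 -5 -1 3 4 0 2 9 8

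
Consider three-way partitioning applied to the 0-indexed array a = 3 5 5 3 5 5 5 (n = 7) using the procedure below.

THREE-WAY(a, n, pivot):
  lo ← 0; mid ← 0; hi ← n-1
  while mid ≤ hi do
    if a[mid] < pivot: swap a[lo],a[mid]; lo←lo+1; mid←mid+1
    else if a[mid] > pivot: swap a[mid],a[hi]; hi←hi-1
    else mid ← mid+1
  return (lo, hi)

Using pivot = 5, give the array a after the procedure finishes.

3 3 5 5 5 5 5

lo=0 mid=0 hi=6
3<5: swap(0,0), lo=1 mid=1 ⇒ 3 5 5 3 5 5 5
5=5: mid=2
5=5: mid=3
3<5: swap(1,3), lo=2 mid=4 ⇒ 3 3 5 5 5 5 5
5=5: mid=5
5=5: mid=6
5=5: mid=7
done. lo=2 hi=6; a=3 3 5 5 5 5 5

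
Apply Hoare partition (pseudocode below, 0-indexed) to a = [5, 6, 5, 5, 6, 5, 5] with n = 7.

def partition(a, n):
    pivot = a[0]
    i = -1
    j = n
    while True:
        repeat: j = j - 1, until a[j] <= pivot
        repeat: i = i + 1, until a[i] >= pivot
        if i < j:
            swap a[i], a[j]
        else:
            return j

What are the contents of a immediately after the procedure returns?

[5, 5, 5, 5, 6, 6, 5]

pivot=5
j stops at 6 (5), i stops at 0 (5); swap ⇒ [5, 6, 5, 5, 6, 5, 5]
j stops at 5 (5), i stops at 1 (6); swap ⇒ [5, 5, 5, 5, 6, 6, 5]
j stops at 3 (5), i stops at 2 (5); swap ⇒ [5, 5, 5, 5, 6, 6, 5]
j stops at 2, i stops at 3; i≥j ⇒ return 2. a=[5, 5, 5, 5, 6, 6, 5]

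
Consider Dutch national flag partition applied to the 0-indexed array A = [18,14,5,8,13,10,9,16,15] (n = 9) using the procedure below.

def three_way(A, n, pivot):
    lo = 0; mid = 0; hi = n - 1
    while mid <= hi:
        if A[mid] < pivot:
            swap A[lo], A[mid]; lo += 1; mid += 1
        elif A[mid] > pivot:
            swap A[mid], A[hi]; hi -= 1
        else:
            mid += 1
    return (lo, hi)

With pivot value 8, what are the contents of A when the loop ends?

lo=0 mid=0 hi=8
18>8: swap(0,8), hi=7 ⇒ [15,14,5,8,13,10,9,16,18]
15>8: swap(0,7), hi=6 ⇒ [16,14,5,8,13,10,9,15,18]
16>8: swap(0,6), hi=5 ⇒ [9,14,5,8,13,10,16,15,18]
9>8: swap(0,5), hi=4 ⇒ [10,14,5,8,13,9,16,15,18]
10>8: swap(0,4), hi=3 ⇒ [13,14,5,8,10,9,16,15,18]
13>8: swap(0,3), hi=2 ⇒ [8,14,5,13,10,9,16,15,18]
8=8: mid=1
14>8: swap(1,2), hi=1 ⇒ [8,5,14,13,10,9,16,15,18]
5<8: swap(0,1), lo=1 mid=2 ⇒ [5,8,14,13,10,9,16,15,18]
done. lo=1 hi=1; A=[5,8,14,13,10,9,16,15,18]

[5,8,14,13,10,9,16,15,18]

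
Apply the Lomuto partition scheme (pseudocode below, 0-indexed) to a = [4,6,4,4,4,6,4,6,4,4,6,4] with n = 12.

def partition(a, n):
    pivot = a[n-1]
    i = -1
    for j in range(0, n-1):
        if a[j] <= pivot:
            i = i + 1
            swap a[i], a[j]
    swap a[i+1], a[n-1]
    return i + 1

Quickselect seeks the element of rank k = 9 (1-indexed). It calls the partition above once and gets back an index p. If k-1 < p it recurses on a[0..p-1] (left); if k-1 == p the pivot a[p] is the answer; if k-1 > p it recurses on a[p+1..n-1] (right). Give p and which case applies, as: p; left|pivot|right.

pivot=4, i=-1
j=0: 4≤4, i=0, swap(0,0) ⇒ [4,6,4,4,4,6,4,6,4,4,6,4]
j=1: 6>4, skip
j=2: 4≤4, i=1, swap(1,2) ⇒ [4,4,6,4,4,6,4,6,4,4,6,4]
j=3: 4≤4, i=2, swap(2,3) ⇒ [4,4,4,6,4,6,4,6,4,4,6,4]
j=4: 4≤4, i=3, swap(3,4) ⇒ [4,4,4,4,6,6,4,6,4,4,6,4]
j=5: 6>4, skip
j=6: 4≤4, i=4, swap(4,6) ⇒ [4,4,4,4,4,6,6,6,4,4,6,4]
j=7: 6>4, skip
j=8: 4≤4, i=5, swap(5,8) ⇒ [4,4,4,4,4,4,6,6,6,4,6,4]
j=9: 4≤4, i=6, swap(6,9) ⇒ [4,4,4,4,4,4,4,6,6,6,6,4]
j=10: 6>4, skip
swap(7,11) ⇒ [4,4,4,4,4,4,4,4,6,6,6,6]; return 7
p = 7; k-1 = 8 > 7 ⇒ right

7; right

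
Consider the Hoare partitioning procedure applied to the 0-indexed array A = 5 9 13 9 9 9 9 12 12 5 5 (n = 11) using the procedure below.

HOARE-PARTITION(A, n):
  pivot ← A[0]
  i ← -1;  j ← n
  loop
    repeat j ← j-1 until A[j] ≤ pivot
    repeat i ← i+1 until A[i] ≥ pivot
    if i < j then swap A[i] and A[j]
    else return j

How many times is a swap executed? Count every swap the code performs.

2

pivot=5
j stops at 10 (5), i stops at 0 (5); swap ⇒ 5 9 13 9 9 9 9 12 12 5 5
j stops at 9 (5), i stops at 1 (9); swap ⇒ 5 5 13 9 9 9 9 12 12 9 5
j stops at 1, i stops at 2; i≥j ⇒ return 1. A=5 5 13 9 9 9 9 12 12 9 5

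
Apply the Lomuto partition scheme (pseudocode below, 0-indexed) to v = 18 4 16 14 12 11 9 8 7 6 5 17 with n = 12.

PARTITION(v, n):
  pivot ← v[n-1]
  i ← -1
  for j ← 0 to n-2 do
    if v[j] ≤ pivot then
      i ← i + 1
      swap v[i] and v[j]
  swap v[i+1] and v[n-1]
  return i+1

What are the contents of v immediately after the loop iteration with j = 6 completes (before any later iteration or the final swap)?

4 16 14 12 11 9 18 8 7 6 5 17

pivot=17, i=-1
j=0: 18>17, skip
j=1: 4≤17, i=0, swap(0,1) ⇒ 4 18 16 14 12 11 9 8 7 6 5 17
j=2: 16≤17, i=1, swap(1,2) ⇒ 4 16 18 14 12 11 9 8 7 6 5 17
j=3: 14≤17, i=2, swap(2,3) ⇒ 4 16 14 18 12 11 9 8 7 6 5 17
j=4: 12≤17, i=3, swap(3,4) ⇒ 4 16 14 12 18 11 9 8 7 6 5 17
j=5: 11≤17, i=4, swap(4,5) ⇒ 4 16 14 12 11 18 9 8 7 6 5 17
j=6: 9≤17, i=5, swap(5,6) ⇒ 4 16 14 12 11 9 18 8 7 6 5 17
(after j=6) v = 4 16 14 12 11 9 18 8 7 6 5 17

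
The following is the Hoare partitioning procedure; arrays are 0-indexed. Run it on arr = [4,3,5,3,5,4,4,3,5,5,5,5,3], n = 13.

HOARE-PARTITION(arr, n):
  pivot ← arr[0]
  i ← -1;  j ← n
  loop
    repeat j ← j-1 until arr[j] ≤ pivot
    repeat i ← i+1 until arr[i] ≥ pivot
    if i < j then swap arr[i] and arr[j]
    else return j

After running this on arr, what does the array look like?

[3,3,3,3,4,4,5,5,5,5,5,5,4]

pivot = arr[0] = 4; i = -1, j = 13
j→12 (arr[12]=3≤4), i→0 (arr[0]=4≥4); i<j, swap → [3,3,5,3,5,4,4,3,5,5,5,5,4]
j→7 (arr[7]=3≤4), i→2 (arr[2]=5≥4); i<j, swap → [3,3,3,3,5,4,4,5,5,5,5,5,4]
j→6 (arr[6]=4≤4), i→4 (arr[4]=5≥4); i<j, swap → [3,3,3,3,4,4,5,5,5,5,5,5,4]
j→5, i→5; i≥j, return j=5. arr = [3,3,3,3,4,4,5,5,5,5,5,5,4]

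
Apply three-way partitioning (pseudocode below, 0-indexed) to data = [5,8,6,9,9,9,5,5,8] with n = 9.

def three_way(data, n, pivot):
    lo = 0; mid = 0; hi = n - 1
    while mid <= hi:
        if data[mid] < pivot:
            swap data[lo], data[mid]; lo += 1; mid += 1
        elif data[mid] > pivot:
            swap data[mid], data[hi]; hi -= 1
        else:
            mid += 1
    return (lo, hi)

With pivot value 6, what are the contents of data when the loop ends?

pivot = 6; lo=0, mid=0, hi=8
data[mid]=5<6: swap data[0],data[0]; lo=1,mid=1 → [5,8,6,9,9,9,5,5,8]
data[mid]=8>6: swap data[1],data[8]; hi=7 → [5,8,6,9,9,9,5,5,8]
data[mid]=8>6: swap data[1],data[7]; hi=6 → [5,5,6,9,9,9,5,8,8]
data[mid]=5<6: swap data[1],data[1]; lo=2,mid=2 → [5,5,6,9,9,9,5,8,8]
data[mid]=6=6: mid=3
data[mid]=9>6: swap data[3],data[6]; hi=5 → [5,5,6,5,9,9,9,8,8]
data[mid]=5<6: swap data[2],data[3]; lo=3,mid=4 → [5,5,5,6,9,9,9,8,8]
data[mid]=9>6: swap data[4],data[5]; hi=4 → [5,5,5,6,9,9,9,8,8]
data[mid]=9>6: swap data[4],data[4]; hi=3 → [5,5,5,6,9,9,9,8,8]
end: lo=3, hi=3; data = [5,5,5,6,9,9,9,8,8]

[5,5,5,6,9,9,9,8,8]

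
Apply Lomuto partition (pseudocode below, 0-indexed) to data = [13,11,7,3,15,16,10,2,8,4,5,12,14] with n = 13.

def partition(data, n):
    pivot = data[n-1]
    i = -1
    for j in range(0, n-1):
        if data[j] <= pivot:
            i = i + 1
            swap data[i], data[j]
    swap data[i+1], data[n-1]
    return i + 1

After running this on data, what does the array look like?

[13,11,7,3,10,2,8,4,5,12,14,16,15]

pivot = data[12] = 14; i = -1
j=0: data[0]=13 ≤ 14 → i=0, swap data[0],data[0] (no change) → [13,11,7,3,15,16,10,2,8,4,5,12,14]
j=1: data[1]=11 ≤ 14 → i=1, swap data[1],data[1] (no change) → [13,11,7,3,15,16,10,2,8,4,5,12,14]
j=2: data[2]=7 ≤ 14 → i=2, swap data[2],data[2] (no change) → [13,11,7,3,15,16,10,2,8,4,5,12,14]
j=3: data[3]=3 ≤ 14 → i=3, swap data[3],data[3] (no change) → [13,11,7,3,15,16,10,2,8,4,5,12,14]
j=4: data[4]=15 > 14 → no swap
j=5: data[5]=16 > 14 → no swap
j=6: data[6]=10 ≤ 14 → i=4, swap data[4],data[6] → [13,11,7,3,10,16,15,2,8,4,5,12,14]
j=7: data[7]=2 ≤ 14 → i=5, swap data[5],data[7] → [13,11,7,3,10,2,15,16,8,4,5,12,14]
j=8: data[8]=8 ≤ 14 → i=6, swap data[6],data[8] → [13,11,7,3,10,2,8,16,15,4,5,12,14]
j=9: data[9]=4 ≤ 14 → i=7, swap data[7],data[9] → [13,11,7,3,10,2,8,4,15,16,5,12,14]
j=10: data[10]=5 ≤ 14 → i=8, swap data[8],data[10] → [13,11,7,3,10,2,8,4,5,16,15,12,14]
j=11: data[11]=12 ≤ 14 → i=9, swap data[9],data[11] → [13,11,7,3,10,2,8,4,5,12,15,16,14]
final swap data[10],data[12] → [13,11,7,3,10,2,8,4,5,12,14,16,15]; return 10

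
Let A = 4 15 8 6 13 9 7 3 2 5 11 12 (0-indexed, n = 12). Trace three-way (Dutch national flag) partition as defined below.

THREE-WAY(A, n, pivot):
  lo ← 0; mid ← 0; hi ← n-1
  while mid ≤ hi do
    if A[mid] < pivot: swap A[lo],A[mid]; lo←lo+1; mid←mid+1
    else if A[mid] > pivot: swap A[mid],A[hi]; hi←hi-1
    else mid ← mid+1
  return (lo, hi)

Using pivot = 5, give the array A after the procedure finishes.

pivot = 5; lo=0, mid=0, hi=11
A[mid]=4<5: swap A[0],A[0]; lo=1,mid=1 → 4 15 8 6 13 9 7 3 2 5 11 12
A[mid]=15>5: swap A[1],A[11]; hi=10 → 4 12 8 6 13 9 7 3 2 5 11 15
A[mid]=12>5: swap A[1],A[10]; hi=9 → 4 11 8 6 13 9 7 3 2 5 12 15
A[mid]=11>5: swap A[1],A[9]; hi=8 → 4 5 8 6 13 9 7 3 2 11 12 15
A[mid]=5=5: mid=2
A[mid]=8>5: swap A[2],A[8]; hi=7 → 4 5 2 6 13 9 7 3 8 11 12 15
A[mid]=2<5: swap A[1],A[2]; lo=2,mid=3 → 4 2 5 6 13 9 7 3 8 11 12 15
A[mid]=6>5: swap A[3],A[7]; hi=6 → 4 2 5 3 13 9 7 6 8 11 12 15
A[mid]=3<5: swap A[2],A[3]; lo=3,mid=4 → 4 2 3 5 13 9 7 6 8 11 12 15
A[mid]=13>5: swap A[4],A[6]; hi=5 → 4 2 3 5 7 9 13 6 8 11 12 15
A[mid]=7>5: swap A[4],A[5]; hi=4 → 4 2 3 5 9 7 13 6 8 11 12 15
A[mid]=9>5: swap A[4],A[4]; hi=3 → 4 2 3 5 9 7 13 6 8 11 12 15
end: lo=3, hi=3; A = 4 2 3 5 9 7 13 6 8 11 12 15

4 2 3 5 9 7 13 6 8 11 12 15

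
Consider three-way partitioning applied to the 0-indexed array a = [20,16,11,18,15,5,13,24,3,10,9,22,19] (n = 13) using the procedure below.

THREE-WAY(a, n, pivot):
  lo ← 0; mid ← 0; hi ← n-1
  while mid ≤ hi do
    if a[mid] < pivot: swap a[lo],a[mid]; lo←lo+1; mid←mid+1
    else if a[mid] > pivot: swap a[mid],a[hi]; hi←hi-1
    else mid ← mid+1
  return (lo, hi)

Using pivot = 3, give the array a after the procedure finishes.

[3,11,18,15,5,13,24,16,10,9,22,19,20]

lo=0 mid=0 hi=12
20>3: swap(0,12), hi=11 ⇒ [19,16,11,18,15,5,13,24,3,10,9,22,20]
19>3: swap(0,11), hi=10 ⇒ [22,16,11,18,15,5,13,24,3,10,9,19,20]
22>3: swap(0,10), hi=9 ⇒ [9,16,11,18,15,5,13,24,3,10,22,19,20]
9>3: swap(0,9), hi=8 ⇒ [10,16,11,18,15,5,13,24,3,9,22,19,20]
10>3: swap(0,8), hi=7 ⇒ [3,16,11,18,15,5,13,24,10,9,22,19,20]
3=3: mid=1
16>3: swap(1,7), hi=6 ⇒ [3,24,11,18,15,5,13,16,10,9,22,19,20]
24>3: swap(1,6), hi=5 ⇒ [3,13,11,18,15,5,24,16,10,9,22,19,20]
13>3: swap(1,5), hi=4 ⇒ [3,5,11,18,15,13,24,16,10,9,22,19,20]
5>3: swap(1,4), hi=3 ⇒ [3,15,11,18,5,13,24,16,10,9,22,19,20]
15>3: swap(1,3), hi=2 ⇒ [3,18,11,15,5,13,24,16,10,9,22,19,20]
18>3: swap(1,2), hi=1 ⇒ [3,11,18,15,5,13,24,16,10,9,22,19,20]
11>3: swap(1,1), hi=0 ⇒ [3,11,18,15,5,13,24,16,10,9,22,19,20]
done. lo=0 hi=0; a=[3,11,18,15,5,13,24,16,10,9,22,19,20]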